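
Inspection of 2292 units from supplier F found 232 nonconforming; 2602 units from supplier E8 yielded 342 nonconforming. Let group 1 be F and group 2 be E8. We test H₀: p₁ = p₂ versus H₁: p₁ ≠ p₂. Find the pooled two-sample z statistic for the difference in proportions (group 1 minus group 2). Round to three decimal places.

z = -3.278

p̂₁ = 232/2292 = 0.10122, p̂₂ = 342/2602 = 0.13144.
Pooled p̂ = (232+342)/(2292+2602) = 574/4894 = 0.11729.
SE = √(0.10353 × 0.00082062) = 0.00922.
z = (0.10122 − 0.13144)/0.00922 = -0.03022/0.00922 = -3.278.
p-value = 2·P(Z > 3.278) ≈ 0.0010.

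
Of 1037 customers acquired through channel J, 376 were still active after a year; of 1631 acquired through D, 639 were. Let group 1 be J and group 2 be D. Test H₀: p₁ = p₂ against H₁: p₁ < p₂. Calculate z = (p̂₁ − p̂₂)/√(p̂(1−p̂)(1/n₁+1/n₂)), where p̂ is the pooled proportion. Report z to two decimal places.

z = -1.51

p̂₁ = 376/1037 ≈ 0.3626, p̂₂ = 639/1631 ≈ 0.3918.
Pooled p̂ = (376+639)/(1037+1631) = 1015/2668 = 0.3804.
SE = √(0.235704 × 0.00157744) = 0.0193.
z = (0.3626 − 0.3918)/0.0193 = -0.0292/0.0193 = -1.51.
p-value = P(Z < -1.514) ≈ 0.0650.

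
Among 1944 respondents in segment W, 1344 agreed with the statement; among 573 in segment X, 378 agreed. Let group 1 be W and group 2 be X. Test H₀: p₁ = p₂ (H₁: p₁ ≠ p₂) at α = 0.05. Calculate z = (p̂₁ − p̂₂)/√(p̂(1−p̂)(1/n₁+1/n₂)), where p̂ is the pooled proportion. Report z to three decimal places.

z = 1.433

p̂₁ = 1344/1944 ≈ 0.69136, p̂₂ = 378/573 ≈ 0.65969.
Pooled p̂ = (1344+378)/(1944+573) = 1722/2517 = 0.68415.
SE = √(0.21609 × 0.0022596) = 0.02210.
z = (0.69136 − 0.65969)/0.02210 = 0.03167/0.02210 = 1.433.
p-value = 2·P(Z > 1.433) ≈ 0.1518. With α = 0.05, fail to reject H₀.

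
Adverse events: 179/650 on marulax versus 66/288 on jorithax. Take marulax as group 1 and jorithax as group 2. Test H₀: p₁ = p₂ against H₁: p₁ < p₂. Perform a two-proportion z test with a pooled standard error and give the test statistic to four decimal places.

p̂₁ = 179/650 ≈ 0.275385, p̂₂ = 66/288 ≈ 0.229167.
Pooled p̂ = (179+66)/(650+288) = 245/938 = 0.261194.
SE = √(0.192972 × 0.00501068) = 0.031095.
z = (0.275385 − 0.229167)/0.031095 = 0.046218/0.031095 = 1.4863.

z = 1.4863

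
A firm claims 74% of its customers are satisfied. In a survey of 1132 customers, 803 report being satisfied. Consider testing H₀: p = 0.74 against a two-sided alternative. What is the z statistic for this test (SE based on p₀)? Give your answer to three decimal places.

z = -2.350

p̂ = 803/1132 = 0.70936.
Standard error under H₀: √(0.74×0.26/1132) = 0.01304.
z = (0.70936 − 0.74)/0.01304 = -0.03064/0.01304 = -2.350.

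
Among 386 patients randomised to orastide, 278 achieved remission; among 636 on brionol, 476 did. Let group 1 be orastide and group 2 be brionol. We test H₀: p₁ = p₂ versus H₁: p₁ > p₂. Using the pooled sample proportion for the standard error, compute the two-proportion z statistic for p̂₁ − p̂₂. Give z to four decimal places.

p̂₁ = 278/386 = 0.720207, p̂₂ = 476/636 = 0.748428.
Pooled p̂ = (278+476)/(386+636) = 754/1022 = 0.737769.
SE = √(0.193466 × 0.004163) = 0.028380.
z = (0.720207 − 0.748428)/0.028380 = -0.028221/0.028380 = -0.9944.
p-value = P(Z > -0.994) ≈ 0.8400.

z = -0.9944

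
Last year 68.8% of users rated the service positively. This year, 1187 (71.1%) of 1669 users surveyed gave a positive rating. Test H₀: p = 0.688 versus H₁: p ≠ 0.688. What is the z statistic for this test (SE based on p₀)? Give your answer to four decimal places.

p̂ = 1187/1669 ≈ 0.7112043.
Standard error under H₀: √(0.688×0.312/1669) = 0.0113408.
z = (0.7112043 − 0.688)/0.0113408 = 0.0232043/0.0113408 = 2.0461.
p-value = 2·P(Z > 2.046) ≈ 0.0407.

z = 2.0461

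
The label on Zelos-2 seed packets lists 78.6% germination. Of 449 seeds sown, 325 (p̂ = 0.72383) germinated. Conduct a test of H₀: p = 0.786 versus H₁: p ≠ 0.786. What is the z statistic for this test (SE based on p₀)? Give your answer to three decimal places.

p̂ = 325/449 ≈ 0.723831.
SE = √(p₀(1−p₀)/n) = √(0.1682/449) = 0.019355.
z = (0.723831 − 0.786)/0.019355 = -0.062169/0.019355 = -3.212.

z = -3.212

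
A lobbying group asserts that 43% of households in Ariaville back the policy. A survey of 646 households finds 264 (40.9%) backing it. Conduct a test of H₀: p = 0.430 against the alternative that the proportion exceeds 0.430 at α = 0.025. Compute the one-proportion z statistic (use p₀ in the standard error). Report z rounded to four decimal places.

z = -1.0951

p̂ = 264/646 ≈ 0.408669.
Under H₀, SE = √(0.43·0.57/646) = √(0.000379412) = 0.019478.
z = (0.408669 − 0.43)/0.019478 = -0.021331/0.019478 = -1.0951.
p-value = P(Z > -1.095) ≈ 0.8633. With α = 0.025, fail to reject H₀.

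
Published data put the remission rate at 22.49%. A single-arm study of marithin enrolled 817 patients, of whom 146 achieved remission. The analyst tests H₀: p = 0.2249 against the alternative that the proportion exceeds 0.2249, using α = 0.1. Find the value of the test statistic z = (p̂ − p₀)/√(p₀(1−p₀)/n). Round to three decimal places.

z = -3.163

p̂ = 146/817 = 0.178703.
Standard error under H₀: √(0.2249×0.7751/817) = 0.014607.
z = (0.178703 − 0.2249)/0.014607 = -0.046197/0.014607 = -3.163.
p-value = P(Z > -3.163) ≈ 0.9992, so at α = 0.1 we fail to reject H₀.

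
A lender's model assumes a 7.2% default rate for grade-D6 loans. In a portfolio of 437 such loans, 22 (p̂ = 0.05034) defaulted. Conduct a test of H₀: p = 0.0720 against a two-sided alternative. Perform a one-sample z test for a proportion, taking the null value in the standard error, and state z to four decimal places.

p̂ = 22/437 = 0.0503432.
Under H₀, SE = √(0.072·0.928/437) = √(0.000152897) = 0.0123652.
z = (0.0503432 − 0.072)/0.0123652 = -0.0216568/0.0123652 = -1.7514.

z = -1.7514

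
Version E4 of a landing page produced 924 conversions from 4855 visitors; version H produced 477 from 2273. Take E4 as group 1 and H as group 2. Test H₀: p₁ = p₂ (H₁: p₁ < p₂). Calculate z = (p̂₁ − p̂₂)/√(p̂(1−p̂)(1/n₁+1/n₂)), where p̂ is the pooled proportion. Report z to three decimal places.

p̂₁ = 924/4855 ≈ 0.19032, p̂₂ = 477/2273 ≈ 0.20985.
Pooled p̂ = (924+477)/(4855+2273) = 1401/7128 = 0.19655.
SE = √(0.157917 × 0.00064592) = 0.01010.
z = (0.19032 − 0.20985)/0.01010 = -0.01953/0.01010 = -1.934.
p-value = P(Z < -1.934) ≈ 0.0265.

z = -1.934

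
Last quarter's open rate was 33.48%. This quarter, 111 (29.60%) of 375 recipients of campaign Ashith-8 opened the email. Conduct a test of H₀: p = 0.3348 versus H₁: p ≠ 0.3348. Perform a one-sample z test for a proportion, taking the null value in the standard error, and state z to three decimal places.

z = -1.592

p̂ = 111/375 = 0.29600.
Standard error under H₀: √(0.3348×0.6652/375) = 0.02437.
z = (0.29600 − 0.3348)/0.02437 = -0.03880/0.02437 = -1.592.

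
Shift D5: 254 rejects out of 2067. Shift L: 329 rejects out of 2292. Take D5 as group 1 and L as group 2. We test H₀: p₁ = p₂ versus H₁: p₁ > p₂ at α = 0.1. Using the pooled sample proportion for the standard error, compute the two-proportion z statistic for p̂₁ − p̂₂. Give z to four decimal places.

z = -2.0010

p̂₁ = 254/2067 = 0.122883, p̂₂ = 329/2292 = 0.143543.
Pooled p̂ = (254+329)/(2067+2292) = 583/4359 = 0.133746.
SE = √(0.115858 × 0.000920093) = 0.010325.
z = (0.122883 − 0.143543)/0.010325 = -0.020660/0.010325 = -2.0010.
p-value = P(Z > -2.001) ≈ 0.9773; since p > α = 0.1, fail to reject H₀.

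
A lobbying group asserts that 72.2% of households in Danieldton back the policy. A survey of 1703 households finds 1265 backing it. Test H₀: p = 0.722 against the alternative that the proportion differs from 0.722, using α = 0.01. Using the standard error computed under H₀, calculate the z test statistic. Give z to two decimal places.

z = 1.92

p̂ = 1265/1703 ≈ 0.74281.
Under H₀, SE = √(0.722·0.278/1703) = √(0.00011786) = 0.01086.
z = (0.74281 − 0.722)/0.01086 = 0.02081/0.01086 = 1.92.
p-value = 2·P(Z > 1.917) ≈ 0.0553. With α = 0.01, fail to reject H₀.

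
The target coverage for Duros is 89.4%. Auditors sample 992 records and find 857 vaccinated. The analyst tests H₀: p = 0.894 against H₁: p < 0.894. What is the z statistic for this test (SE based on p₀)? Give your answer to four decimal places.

p̂ = 857/992 ≈ 0.863911.
SE = √(p₀(1−p₀)/n) = √(0.094764/992) = 0.009774.
z = (0.863911 − 0.894)/0.009774 = -0.030089/0.009774 = -3.0785.

z = -3.0785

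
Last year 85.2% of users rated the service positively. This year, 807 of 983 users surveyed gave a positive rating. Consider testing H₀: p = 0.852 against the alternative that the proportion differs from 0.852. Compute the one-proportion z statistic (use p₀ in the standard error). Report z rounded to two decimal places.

p̂ = 807/983 = 0.8210.
SE = √(p₀(1−p₀)/n) = √(0.1261/983) = 0.0113.
z = (0.8210 − 0.852)/0.0113 = -0.0310/0.0113 = -2.74.

z = -2.74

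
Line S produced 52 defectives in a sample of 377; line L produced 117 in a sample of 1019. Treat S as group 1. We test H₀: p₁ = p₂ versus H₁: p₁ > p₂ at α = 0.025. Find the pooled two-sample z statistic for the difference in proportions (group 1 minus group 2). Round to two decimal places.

p̂₁ = 52/377 ≈ 0.13793, p̂₂ = 117/1019 ≈ 0.11482.
Pooled p̂ = (52+117)/(377+1019) = 169/1396 = 0.12106.
SE = √(p̂(1−p̂)(1/n₁+1/n₂)) = √(0.12106·0.87894·0.00363387) = √(0.000386661) = 0.01966.
z = (0.13793 − 0.11482)/0.01966 = 0.02311/0.01966 = 1.18.
p-value = P(Z > 1.175) ≈ 0.1199. With α = 0.025, fail to reject H₀.

z = 1.18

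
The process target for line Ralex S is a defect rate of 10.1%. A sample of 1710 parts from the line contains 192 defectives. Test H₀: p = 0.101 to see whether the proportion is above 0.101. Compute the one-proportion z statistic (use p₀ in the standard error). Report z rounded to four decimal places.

z = 1.5481

p̂ = 192/1710 = 0.112281.
Standard error under H₀: √(0.101×0.899/1710) = 0.007287.
z = (0.112281 − 0.101)/0.007287 = 0.011281/0.007287 = 1.5481.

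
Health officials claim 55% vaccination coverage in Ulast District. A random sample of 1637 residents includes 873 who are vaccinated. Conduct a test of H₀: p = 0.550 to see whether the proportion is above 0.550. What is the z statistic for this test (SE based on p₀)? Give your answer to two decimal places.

p̂ = 873/1637 = 0.5333.
Standard error under H₀: √(0.55×0.45/1637) = 0.0123.
z = (0.5333 − 0.55)/0.0123 = -0.0167/0.0123 = -1.36.
p-value = P(Z > -1.359) ≈ 0.9129.

z = -1.36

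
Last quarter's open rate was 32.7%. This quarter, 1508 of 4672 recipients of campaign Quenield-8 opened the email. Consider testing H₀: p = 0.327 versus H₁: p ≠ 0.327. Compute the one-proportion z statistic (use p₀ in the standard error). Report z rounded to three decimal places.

z = -0.616

p̂ = 1508/4672 ≈ 0.322774.
Under H₀, SE = √(0.327·0.673/4672) = √(4.71042e-05) = 0.006863.
z = (0.322774 − 0.327)/0.006863 = -0.004226/0.006863 = -0.616.
p-value = 2·P(Z > 0.616) ≈ 0.5381.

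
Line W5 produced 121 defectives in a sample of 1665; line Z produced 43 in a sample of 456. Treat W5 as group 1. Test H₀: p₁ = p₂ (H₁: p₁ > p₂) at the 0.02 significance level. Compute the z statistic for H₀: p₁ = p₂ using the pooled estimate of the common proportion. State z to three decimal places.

p̂₁ = 121/1665 ≈ 0.07267, p̂₂ = 43/456 ≈ 0.09430.
Pooled p̂ = (121+43)/(1665+456) = 164/2121 = 0.07732.
SE = √(p̂(1−p̂)(1/n₁+1/n₂)) = √(0.07732·0.92268·0.00279358) = √(0.000199303) = 0.01412.
z = (0.07267 − 0.09430)/0.01412 = -0.02163/0.01412 = -1.532.
p-value = P(Z > -1.532) ≈ 0.9372. With α = 0.02, fail to reject H₀.

z = -1.532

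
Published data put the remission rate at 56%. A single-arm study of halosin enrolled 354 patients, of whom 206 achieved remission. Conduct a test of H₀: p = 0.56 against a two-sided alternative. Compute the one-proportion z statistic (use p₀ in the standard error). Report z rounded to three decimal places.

z = 0.831

p̂ = 206/354 ≈ 0.58192.
SE = √(p₀(1−p₀)/n) = √(0.2464/354) = 0.02638.
z = (0.58192 − 0.56)/0.02638 = 0.02192/0.02638 = 0.831.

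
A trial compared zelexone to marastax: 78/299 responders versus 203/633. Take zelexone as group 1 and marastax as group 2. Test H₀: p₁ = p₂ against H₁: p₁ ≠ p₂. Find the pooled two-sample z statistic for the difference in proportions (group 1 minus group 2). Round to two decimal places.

p̂₁ = 78/299 = 0.2609, p̂₂ = 203/633 = 0.3207.
Pooled p̂ = (78+203)/(299+633) = 281/932 = 0.3015.
SE = √(0.210599 × 0.00492426) = 0.0322.
z = (0.2609 − 0.3207)/0.0322 = -0.0598/0.0322 = -1.86.

z = -1.86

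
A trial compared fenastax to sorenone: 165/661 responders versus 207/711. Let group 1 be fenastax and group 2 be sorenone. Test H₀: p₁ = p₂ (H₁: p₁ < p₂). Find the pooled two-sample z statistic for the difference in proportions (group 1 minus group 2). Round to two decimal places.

z = -1.73

p̂₁ = 165/661 ≈ 0.2496, p̂₂ = 207/711 ≈ 0.2911.
Pooled p̂ = (165+207)/(661+711) = 372/1372 = 0.2711.
SE = √(p̂(1−p̂)(1/n₁+1/n₂)) = √(0.2711·0.7289·0.00291933) = √(0.000576923) = 0.0240.
z = (0.2496 − 0.2911)/0.0240 = -0.0415/0.0240 = -1.73.
p-value = P(Z < -1.729) ≈ 0.0419.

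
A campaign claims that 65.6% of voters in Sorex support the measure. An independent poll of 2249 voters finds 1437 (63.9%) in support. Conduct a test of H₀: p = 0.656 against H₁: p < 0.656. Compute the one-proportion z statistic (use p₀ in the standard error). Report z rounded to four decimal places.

z = -1.7020

p̂ = 1437/2249 = 0.638951.
Under H₀, SE = √(0.656·0.344/2249) = √(0.00010034) = 0.010017.
z = (0.638951 − 0.656)/0.010017 = -0.017049/0.010017 = -1.7020.
p-value = P(Z < -1.702) ≈ 0.0444.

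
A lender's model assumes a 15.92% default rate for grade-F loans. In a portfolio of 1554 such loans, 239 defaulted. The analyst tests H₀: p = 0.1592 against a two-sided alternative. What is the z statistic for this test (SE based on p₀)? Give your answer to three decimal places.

p̂ = 239/1554 = 0.15380.
Under H₀, SE = √(0.1592·0.8408/1554) = √(8.6136e-05) = 0.00928.
z = (0.15380 − 0.1592)/0.00928 = -0.00540/0.00928 = -0.582.
Two-sided p-value ≈ 2·Φ(−0.582) = 0.5604.

z = -0.582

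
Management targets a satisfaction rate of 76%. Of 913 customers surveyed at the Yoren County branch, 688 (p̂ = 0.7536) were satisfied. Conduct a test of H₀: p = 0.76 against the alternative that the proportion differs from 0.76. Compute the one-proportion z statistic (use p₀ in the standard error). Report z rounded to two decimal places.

z = -0.46

p̂ = 688/913 ≈ 0.75356.
Standard error under H₀: √(0.76×0.24/913) = 0.01413.
z = (0.75356 − 0.76)/0.01413 = -0.00644/0.01413 = -0.46.
p-value = 2·P(Z > 0.456) ≈ 0.6486.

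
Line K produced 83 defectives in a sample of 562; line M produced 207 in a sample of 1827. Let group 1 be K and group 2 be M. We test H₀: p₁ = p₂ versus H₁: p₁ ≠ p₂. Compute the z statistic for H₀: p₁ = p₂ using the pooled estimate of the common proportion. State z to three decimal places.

p̂₁ = 83/562 = 0.14769, p̂₂ = 207/1827 = 0.11330.
Pooled p̂ = (83+207)/(562+1827) = 290/2389 = 0.12139.
SE = √(0.106654 × 0.0023267) = 0.01575.
z = (0.14769 − 0.11330)/0.01575 = 0.03439/0.01575 = 2.183.
p-value = 2·P(Z > 2.183) ≈ 0.0290.

z = 2.183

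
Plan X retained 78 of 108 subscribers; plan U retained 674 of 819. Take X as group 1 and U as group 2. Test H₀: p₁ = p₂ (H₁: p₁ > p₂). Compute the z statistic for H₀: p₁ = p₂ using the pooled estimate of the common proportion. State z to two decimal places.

p̂₁ = 78/108 = 0.7222, p̂₂ = 674/819 = 0.8230.
Pooled p̂ = (78+674)/(108+819) = 752/927 = 0.8112.
SE = √(p̂(1−p̂)(1/n₁+1/n₂)) = √(0.8112·0.1888·0.0104803) = √(0.00160498) = 0.0401.
z = (0.7222 − 0.8230)/0.0401 = -0.1008/0.0401 = -2.51.

z = -2.51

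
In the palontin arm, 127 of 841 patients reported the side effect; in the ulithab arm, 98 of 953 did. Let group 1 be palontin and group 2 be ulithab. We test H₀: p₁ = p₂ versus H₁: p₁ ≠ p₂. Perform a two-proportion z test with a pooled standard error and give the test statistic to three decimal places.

p̂₁ = 127/841 ≈ 0.15101, p̂₂ = 98/953 ≈ 0.10283.
Pooled p̂ = (127+98)/(841+953) = 225/1794 = 0.12542.
SE = √(p̂(1−p̂)(1/n₁+1/n₂)) = √(0.12542·0.87458·0.00223838) = √(0.000245524) = 0.01567.
z = (0.15101 − 0.10283)/0.01567 = 0.04818/0.01567 = 3.075.

z = 3.075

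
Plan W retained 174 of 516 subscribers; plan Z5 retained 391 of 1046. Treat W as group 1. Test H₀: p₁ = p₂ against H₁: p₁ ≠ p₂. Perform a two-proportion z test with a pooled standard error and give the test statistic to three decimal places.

p̂₁ = 174/516 = 0.337209, p̂₂ = 391/1046 = 0.373805.
Pooled p̂ = (174+391)/(516+1046) = 565/1562 = 0.361716.
SE = √(0.230877 × 0.00289401) = 0.025849.
z = (0.337209 − 0.373805)/0.025849 = -0.036596/0.025849 = -1.416.

z = -1.416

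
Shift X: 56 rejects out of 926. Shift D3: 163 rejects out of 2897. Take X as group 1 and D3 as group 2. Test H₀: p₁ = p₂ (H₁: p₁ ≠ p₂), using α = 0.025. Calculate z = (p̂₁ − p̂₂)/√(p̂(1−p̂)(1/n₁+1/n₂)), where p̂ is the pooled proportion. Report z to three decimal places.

z = 0.480

p̂₁ = 56/926 = 0.06048, p̂₂ = 163/2897 = 0.05627.
Pooled p̂ = (56+163)/(926+2897) = 219/3823 = 0.05728.
SE = √(0.0540033 × 0.0014251) = 0.00877.
z = (0.06048 − 0.05627)/0.00877 = 0.00421/0.00877 = 0.480.
Two-sided p-value ≈ 2·Φ(−0.480) = 0.6313. With α = 0.025, fail to reject H₀.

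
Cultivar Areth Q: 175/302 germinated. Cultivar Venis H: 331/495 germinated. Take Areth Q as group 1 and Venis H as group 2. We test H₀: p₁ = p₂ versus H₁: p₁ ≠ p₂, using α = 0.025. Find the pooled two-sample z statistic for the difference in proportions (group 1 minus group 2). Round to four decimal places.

p̂₁ = 175/302 = 0.579470, p̂₂ = 331/495 = 0.668687.
Pooled p̂ = (175+331)/(302+495) = 506/797 = 0.634881.
SE = √(p̂(1−p̂)(1/n₁+1/n₂)) = √(0.634881·0.365119·0.00533146) = √(0.00123587) = 0.035155.
z = (0.579470 − 0.668687)/0.035155 = -0.089217/0.035155 = -2.5378.
p-value = 2·P(Z > 2.538) ≈ 0.0112, so at α = 0.025 we reject H₀.

z = -2.5378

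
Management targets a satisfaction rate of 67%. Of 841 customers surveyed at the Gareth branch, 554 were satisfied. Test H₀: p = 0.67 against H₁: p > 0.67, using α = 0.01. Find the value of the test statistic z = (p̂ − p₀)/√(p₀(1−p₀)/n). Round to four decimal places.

z = -0.6945

p̂ = 554/841 = 0.658740.
Under H₀, SE = √(0.67·0.33/841) = √(0.000262901) = 0.016214.
z = (0.658740 − 0.67)/0.016214 = -0.011260/0.016214 = -0.6945.
p-value = P(Z > -0.694) ≈ 0.7563, so at α = 0.01 we fail to reject H₀.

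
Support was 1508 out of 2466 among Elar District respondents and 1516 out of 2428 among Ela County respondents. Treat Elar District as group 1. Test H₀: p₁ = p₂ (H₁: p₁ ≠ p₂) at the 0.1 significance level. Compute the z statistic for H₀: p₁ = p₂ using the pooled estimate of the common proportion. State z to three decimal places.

p̂₁ = 1508/2466 ≈ 0.61152, p̂₂ = 1516/2428 ≈ 0.62438.
Pooled p̂ = (1508+1516)/(2466+2428) = 3024/4894 = 0.61790.
SE = √(0.2361 × 0.000817377) = 0.01389.
z = (0.61152 − 0.62438)/0.01389 = -0.01286/0.01389 = -0.926.
p-value = 2·P(Z > 0.926) ≈ 0.3544; since p > α = 0.1, fail to reject H₀.

z = -0.926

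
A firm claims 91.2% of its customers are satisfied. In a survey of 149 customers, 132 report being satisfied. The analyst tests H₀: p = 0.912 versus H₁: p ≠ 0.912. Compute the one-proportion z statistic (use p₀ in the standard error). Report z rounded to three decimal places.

z = -1.124

p̂ = 132/149 = 0.88591.
Standard error under H₀: √(0.912×0.088/149) = 0.02321.
z = (0.88591 − 0.912)/0.02321 = -0.02609/0.02321 = -1.124.
p-value = 2·P(Z > 1.124) ≈ 0.2609.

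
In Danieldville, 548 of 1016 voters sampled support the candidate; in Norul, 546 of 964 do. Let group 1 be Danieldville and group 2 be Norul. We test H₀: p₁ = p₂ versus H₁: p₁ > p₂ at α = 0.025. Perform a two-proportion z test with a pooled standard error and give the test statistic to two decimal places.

p̂₁ = 548/1016 = 0.5394, p̂₂ = 546/964 = 0.5664.
Pooled p̂ = (548+546)/(1016+964) = 1094/1980 = 0.5525.
SE = √(p̂(1−p̂)(1/n₁+1/n₂)) = √(0.5525·0.4475·0.0020216) = √(0.000499822) = 0.0224.
z = (0.5394 − 0.5664)/0.0224 = -0.0270/0.0224 = -1.21.
p-value = P(Z > -1.209) ≈ 0.8866; since p > α = 0.025, fail to reject H₀.

z = -1.21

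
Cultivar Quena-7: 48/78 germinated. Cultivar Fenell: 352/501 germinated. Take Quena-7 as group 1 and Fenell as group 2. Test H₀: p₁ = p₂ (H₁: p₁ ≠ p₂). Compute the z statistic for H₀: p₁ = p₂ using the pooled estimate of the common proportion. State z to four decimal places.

p̂₁ = 48/78 = 0.615385, p̂₂ = 352/501 = 0.702595.
Pooled p̂ = (48+352)/(78+501) = 400/579 = 0.690846.
SE = √(0.213578 × 0.0148165) = 0.056254.
z = (0.615385 − 0.702595)/0.056254 = -0.087210/0.056254 = -1.5503.

z = -1.5503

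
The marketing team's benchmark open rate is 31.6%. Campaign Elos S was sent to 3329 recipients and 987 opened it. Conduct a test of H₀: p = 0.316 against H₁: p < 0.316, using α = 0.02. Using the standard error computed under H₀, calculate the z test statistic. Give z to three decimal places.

p̂ = 987/3329 ≈ 0.296485.
Under H₀, SE = √(0.316·0.684/3329) = √(6.49276e-05) = 0.008058.
z = (0.296485 − 0.316)/0.008058 = -0.019515/0.008058 = -2.422.
p-value = P(Z < -2.422) ≈ 0.0077. With α = 0.02, reject H₀.

z = -2.422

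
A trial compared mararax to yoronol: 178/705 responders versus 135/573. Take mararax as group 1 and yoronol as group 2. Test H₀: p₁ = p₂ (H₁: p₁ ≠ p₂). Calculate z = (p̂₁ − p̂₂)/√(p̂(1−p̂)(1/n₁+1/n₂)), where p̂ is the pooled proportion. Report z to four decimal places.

p̂₁ = 178/705 ≈ 0.252482, p̂₂ = 135/573 ≈ 0.235602.
Pooled p̂ = (178+135)/(705+573) = 313/1278 = 0.244914.
SE = √(0.184931 × 0.00316364) = 0.024188.
z = (0.252482 − 0.235602)/0.024188 = 0.016880/0.024188 = 0.6979.

z = 0.6979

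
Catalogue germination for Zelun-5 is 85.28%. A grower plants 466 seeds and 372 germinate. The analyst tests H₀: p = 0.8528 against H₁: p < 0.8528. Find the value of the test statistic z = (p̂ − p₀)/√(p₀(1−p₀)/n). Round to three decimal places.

z = -3.322

p̂ = 372/466 = 0.79828.
Standard error under H₀: √(0.8528×0.1472/466) = 0.01641.
z = (0.79828 − 0.8528)/0.01641 = -0.05452/0.01641 = -3.322.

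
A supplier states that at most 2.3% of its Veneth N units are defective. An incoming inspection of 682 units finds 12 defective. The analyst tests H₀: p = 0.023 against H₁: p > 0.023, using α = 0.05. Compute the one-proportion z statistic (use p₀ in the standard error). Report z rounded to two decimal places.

z = -0.94

p̂ = 12/682 = 0.01760.
SE = √(p₀(1−p₀)/n) = √(0.022471/682) = 0.00574.
z = (0.01760 − 0.023)/0.00574 = -0.00540/0.00574 = -0.94.
p-value = P(Z > -0.942) ≈ 0.8268. With α = 0.05, fail to reject H₀.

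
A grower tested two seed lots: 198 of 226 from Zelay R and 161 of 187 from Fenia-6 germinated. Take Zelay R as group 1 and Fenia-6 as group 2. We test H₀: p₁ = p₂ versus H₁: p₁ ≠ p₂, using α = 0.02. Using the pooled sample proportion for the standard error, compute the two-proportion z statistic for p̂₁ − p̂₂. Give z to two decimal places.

p̂₁ = 198/226 = 0.8761, p̂₂ = 161/187 = 0.8610.
Pooled p̂ = (198+161)/(226+187) = 359/413 = 0.8692.
SE = √(p̂(1−p̂)(1/n₁+1/n₂)) = √(0.8692·0.1308·0.00977237) = √(0.00111068) = 0.0333.
z = (0.8761 − 0.8610)/0.0333 = 0.0151/0.0333 = 0.45.
Two-sided p-value ≈ 2·Φ(−0.454) = 0.6495. With α = 0.02, fail to reject H₀.

z = 0.45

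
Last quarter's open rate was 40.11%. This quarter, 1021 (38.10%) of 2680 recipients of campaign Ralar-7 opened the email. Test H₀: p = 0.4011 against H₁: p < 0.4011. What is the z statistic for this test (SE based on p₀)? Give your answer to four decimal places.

p̂ = 1021/2680 = 0.3809701.
Under H₀, SE = √(0.4011·0.5989/2680) = √(8.96339e-05) = 0.0094675.
z = (0.3809701 − 0.4011)/0.0094675 = -0.0201299/0.0094675 = -2.1262.

z = -2.1262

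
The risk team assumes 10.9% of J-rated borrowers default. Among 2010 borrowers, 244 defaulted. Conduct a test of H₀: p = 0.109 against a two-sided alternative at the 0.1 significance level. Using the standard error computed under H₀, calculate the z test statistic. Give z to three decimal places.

p̂ = 244/2010 ≈ 0.12139.
Standard error under H₀: √(0.109×0.891/2010) = 0.00695.
z = (0.12139 − 0.109)/0.00695 = 0.01239/0.00695 = 1.783.
Two-sided p-value ≈ 2·Φ(−1.783) = 0.0746. With α = 0.1, reject H₀.

z = 1.783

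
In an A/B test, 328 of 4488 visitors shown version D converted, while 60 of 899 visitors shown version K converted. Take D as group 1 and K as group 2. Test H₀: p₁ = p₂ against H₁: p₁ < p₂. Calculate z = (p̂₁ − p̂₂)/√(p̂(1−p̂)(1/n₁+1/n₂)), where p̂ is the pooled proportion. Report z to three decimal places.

z = 0.671

p̂₁ = 328/4488 = 0.07308, p̂₂ = 60/899 = 0.06674.
Pooled p̂ = (328+60)/(4488+899) = 388/5387 = 0.07203.
SE = √(0.0668376 × 0.00133516) = 0.00945.
z = (0.07308 − 0.06674)/0.00945 = 0.00634/0.00945 = 0.671.
p-value = P(Z < 0.671) ≈ 0.7490.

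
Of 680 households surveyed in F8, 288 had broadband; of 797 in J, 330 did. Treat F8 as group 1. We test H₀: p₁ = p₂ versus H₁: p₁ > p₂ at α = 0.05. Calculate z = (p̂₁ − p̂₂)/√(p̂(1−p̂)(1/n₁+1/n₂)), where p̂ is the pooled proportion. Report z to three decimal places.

z = 0.368

p̂₁ = 288/680 ≈ 0.42353, p̂₂ = 330/797 ≈ 0.41405.
Pooled p̂ = (288+330)/(680+797) = 618/1477 = 0.41842.
SE = √(0.243344 × 0.00272529) = 0.02575.
z = (0.42353 − 0.41405)/0.02575 = 0.00948/0.02575 = 0.368.
p-value = P(Z > 0.368) ≈ 0.3564; since p > α = 0.05, fail to reject H₀.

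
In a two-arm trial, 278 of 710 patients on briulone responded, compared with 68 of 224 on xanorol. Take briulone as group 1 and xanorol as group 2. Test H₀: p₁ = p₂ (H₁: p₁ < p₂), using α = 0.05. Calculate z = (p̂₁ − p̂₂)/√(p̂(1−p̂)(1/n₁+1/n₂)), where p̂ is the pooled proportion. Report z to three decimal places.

z = 2.377

p̂₁ = 278/710 ≈ 0.39155, p̂₂ = 68/224 ≈ 0.30357.
Pooled p̂ = (278+68)/(710+224) = 346/934 = 0.37045.
SE = √(0.233217 × 0.00587274) = 0.03701.
z = (0.39155 − 0.30357)/0.03701 = 0.08798/0.03701 = 2.377.
p-value = P(Z < 2.377) ≈ 0.9913. With α = 0.05, fail to reject H₀.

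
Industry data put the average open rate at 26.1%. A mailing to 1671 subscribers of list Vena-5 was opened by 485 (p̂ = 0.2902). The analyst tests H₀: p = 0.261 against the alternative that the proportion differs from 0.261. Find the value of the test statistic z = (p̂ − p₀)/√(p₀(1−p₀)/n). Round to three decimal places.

p̂ = 485/1671 ≈ 0.290245.
Standard error under H₀: √(0.261×0.739/1671) = 0.010744.
z = (0.290245 − 0.261)/0.010744 = 0.029245/0.010744 = 2.722.
p-value = 2·P(Z > 2.722) ≈ 0.0065.

z = 2.722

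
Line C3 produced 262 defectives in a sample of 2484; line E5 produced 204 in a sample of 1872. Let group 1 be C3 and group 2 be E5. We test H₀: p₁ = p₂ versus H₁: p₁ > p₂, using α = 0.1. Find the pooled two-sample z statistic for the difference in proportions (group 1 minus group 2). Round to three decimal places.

p̂₁ = 262/2484 ≈ 0.105475, p̂₂ = 204/1872 ≈ 0.108974.
Pooled p̂ = (262+204)/(2484+1872) = 466/4356 = 0.106979.
SE = √(0.0955344 × 0.000936765) = 0.009460.
z = (0.105475 − 0.108974)/0.009460 = -0.003499/0.009460 = -0.370.
p-value = P(Z > -0.370) ≈ 0.6443, so at α = 0.1 we fail to reject H₀.

z = -0.370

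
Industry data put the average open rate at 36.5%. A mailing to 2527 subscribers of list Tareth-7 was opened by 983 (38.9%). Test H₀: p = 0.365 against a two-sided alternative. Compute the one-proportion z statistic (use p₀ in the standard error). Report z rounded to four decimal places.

p̂ = 983/2527 ≈ 0.388999.
SE = √(p₀(1−p₀)/n) = √(0.23178/2527) = 0.009577.
z = (0.388999 − 0.365)/0.009577 = 0.023999/0.009577 = 2.5059.

z = 2.5059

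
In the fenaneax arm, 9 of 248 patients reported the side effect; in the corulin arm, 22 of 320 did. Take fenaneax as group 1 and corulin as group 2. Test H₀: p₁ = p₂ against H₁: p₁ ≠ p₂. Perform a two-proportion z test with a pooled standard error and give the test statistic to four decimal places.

p̂₁ = 9/248 ≈ 0.036290, p̂₂ = 22/320 ≈ 0.068750.
Pooled p̂ = (9+22)/(248+320) = 31/568 = 0.054577.
SE = √(p̂(1−p̂)(1/n₁+1/n₂)) = √(0.054577·0.945423·0.00715726) = √(0.000369306) = 0.019217.
z = (0.036290 − 0.068750)/0.019217 = -0.032460/0.019217 = -1.6891.
p-value = 2·P(Z > 1.689) ≈ 0.0912.

z = -1.6891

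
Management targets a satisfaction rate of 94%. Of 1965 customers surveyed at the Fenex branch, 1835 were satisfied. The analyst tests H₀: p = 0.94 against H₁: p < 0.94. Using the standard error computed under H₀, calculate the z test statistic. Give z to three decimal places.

p̂ = 1835/1965 = 0.93384.
Under H₀, SE = √(0.94·0.06/1965) = √(2.87023e-05) = 0.00536.
z = (0.93384 − 0.94)/0.00536 = -0.00616/0.00536 = -1.149.
p-value = P(Z < -1.149) ≈ 0.1252.

z = -1.149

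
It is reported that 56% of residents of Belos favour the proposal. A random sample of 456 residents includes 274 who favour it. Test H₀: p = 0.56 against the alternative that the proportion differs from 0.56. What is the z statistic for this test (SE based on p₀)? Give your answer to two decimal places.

p̂ = 274/456 ≈ 0.6009.
SE = √(p₀(1−p₀)/n) = √(0.2464/456) = 0.0232.
z = (0.6009 − 0.56)/0.0232 = 0.0409/0.0232 = 1.76.
Two-sided p-value ≈ 2·Φ(−1.759) = 0.0787.

z = 1.76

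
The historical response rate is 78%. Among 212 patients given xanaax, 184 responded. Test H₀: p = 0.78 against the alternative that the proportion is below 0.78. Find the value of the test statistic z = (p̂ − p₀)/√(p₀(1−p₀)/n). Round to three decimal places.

z = 3.090

p̂ = 184/212 = 0.86792.
Standard error under H₀: √(0.78×0.22/212) = 0.02845.
z = (0.86792 − 0.78)/0.02845 = 0.08792/0.02845 = 3.090.
p-value = P(Z < 3.090) ≈ 0.9990.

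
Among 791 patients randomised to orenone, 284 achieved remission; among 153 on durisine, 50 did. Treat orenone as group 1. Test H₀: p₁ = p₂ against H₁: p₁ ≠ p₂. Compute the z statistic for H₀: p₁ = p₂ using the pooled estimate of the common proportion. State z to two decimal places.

p̂₁ = 284/791 = 0.3590, p̂₂ = 50/153 = 0.3268.
Pooled p̂ = (284+50)/(791+153) = 334/944 = 0.3538.
SE = √(p̂(1−p̂)(1/n₁+1/n₂)) = √(0.3538·0.6462·0.00780017) = √(0.00178335) = 0.0422.
z = (0.3590 − 0.3268)/0.0422 = 0.0322/0.0422 = 0.76.

z = 0.76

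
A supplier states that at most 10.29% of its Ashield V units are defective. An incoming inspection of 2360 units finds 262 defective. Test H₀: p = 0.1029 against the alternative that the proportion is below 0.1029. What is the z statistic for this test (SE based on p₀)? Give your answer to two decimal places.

z = 1.30

p̂ = 262/2360 ≈ 0.11102.
SE = √(p₀(1−p₀)/n) = √(0.092312/2360) = 0.00625.
z = (0.11102 − 0.1029)/0.00625 = 0.00812/0.00625 = 1.30.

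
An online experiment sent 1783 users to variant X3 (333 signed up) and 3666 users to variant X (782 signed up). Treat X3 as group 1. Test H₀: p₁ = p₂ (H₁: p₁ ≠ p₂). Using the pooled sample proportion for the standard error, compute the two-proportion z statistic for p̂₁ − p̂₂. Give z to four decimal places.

z = -2.2792

p̂₁ = 333/1783 ≈ 0.186764, p̂₂ = 782/3666 ≈ 0.213312.
Pooled p̂ = (333+782)/(1783+3666) = 1115/5449 = 0.204625.
SE = √(0.162753 × 0.000833629) = 0.011648.
z = (0.186764 − 0.213312)/0.011648 = -0.026548/0.011648 = -2.2792.
Two-sided p-value ≈ 2·Φ(−2.279) = 0.0227.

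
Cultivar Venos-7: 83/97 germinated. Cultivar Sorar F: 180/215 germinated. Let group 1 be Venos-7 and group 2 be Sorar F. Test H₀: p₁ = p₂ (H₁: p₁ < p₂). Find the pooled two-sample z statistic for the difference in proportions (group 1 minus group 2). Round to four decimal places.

z = 0.4148

p̂₁ = 83/97 ≈ 0.855670, p̂₂ = 180/215 ≈ 0.837209.
Pooled p̂ = (83+180)/(97+215) = 263/312 = 0.842949.
SE = √(0.132386 × 0.0149604) = 0.044503.
z = (0.855670 − 0.837209)/0.044503 = 0.018461/0.044503 = 0.4148.
p-value = P(Z < 0.415) ≈ 0.6609.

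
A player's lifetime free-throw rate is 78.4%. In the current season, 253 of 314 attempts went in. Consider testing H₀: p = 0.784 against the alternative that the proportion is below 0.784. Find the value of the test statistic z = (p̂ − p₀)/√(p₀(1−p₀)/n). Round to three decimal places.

p̂ = 253/314 = 0.80573.
Under H₀, SE = √(0.784·0.216/314) = √(0.000539312) = 0.02322.
z = (0.80573 − 0.784)/0.02322 = 0.02173/0.02322 = 0.936.

z = 0.936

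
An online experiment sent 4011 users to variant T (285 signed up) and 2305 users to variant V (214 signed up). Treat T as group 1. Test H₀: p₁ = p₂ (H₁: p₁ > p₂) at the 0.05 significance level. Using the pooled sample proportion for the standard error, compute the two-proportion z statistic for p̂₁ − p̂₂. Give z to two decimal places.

p̂₁ = 285/4011 ≈ 0.07105, p̂₂ = 214/2305 ≈ 0.09284.
Pooled p̂ = (285+214)/(4011+2305) = 499/6316 = 0.07901.
SE = √(p̂(1−p̂)(1/n₁+1/n₂)) = √(0.07901·0.92099·0.000683154) = √(4.97089e-05) = 0.00705.
z = (0.07105 − 0.09284)/0.00705 = -0.02179/0.00705 = -3.09.
p-value = P(Z > -3.090) ≈ 0.9990; since p > α = 0.05, fail to reject H₀.

z = -3.09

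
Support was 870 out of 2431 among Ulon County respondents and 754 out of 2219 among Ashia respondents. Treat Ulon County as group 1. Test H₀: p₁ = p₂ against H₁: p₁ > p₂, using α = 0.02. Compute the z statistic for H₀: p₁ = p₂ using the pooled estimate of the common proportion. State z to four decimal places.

p̂₁ = 870/2431 = 0.3578774, p̂₂ = 754/2219 = 0.3397927.
Pooled p̂ = (870+754)/(2431+2219) = 1624/4650 = 0.3492473.
SE = √(0.227274 × 0.000862007) = 0.0139968.
z = (0.3578774 − 0.3397927)/0.0139968 = 0.0180847/0.0139968 = 1.2921.
p-value = P(Z > 1.292) ≈ 0.0982, so at α = 0.02 we fail to reject H₀.

z = 1.2921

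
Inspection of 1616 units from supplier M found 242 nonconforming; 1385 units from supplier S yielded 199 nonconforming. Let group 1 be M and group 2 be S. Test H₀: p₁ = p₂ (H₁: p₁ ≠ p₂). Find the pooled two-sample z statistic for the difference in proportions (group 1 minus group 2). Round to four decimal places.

z = 0.4682

p̂₁ = 242/1616 = 0.149752, p̂₂ = 199/1385 = 0.143682.
Pooled p̂ = (242+199)/(1616+1385) = 441/3001 = 0.146951.
SE = √(0.125356 × 0.00134083) = 0.012965.
z = (0.149752 − 0.143682)/0.012965 = 0.006070/0.012965 = 0.4682.
Two-sided p-value ≈ 2·Φ(−0.468) = 0.6396.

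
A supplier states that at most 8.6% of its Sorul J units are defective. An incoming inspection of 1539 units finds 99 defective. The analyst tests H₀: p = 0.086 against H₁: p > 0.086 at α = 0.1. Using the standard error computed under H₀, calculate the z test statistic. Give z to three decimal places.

z = -3.033

p̂ = 99/1539 = 0.0643275.
SE = √(p₀(1−p₀)/n) = √(0.078604/1539) = 0.0071467.
z = (0.0643275 − 0.086)/0.0071467 = -0.0216725/0.0071467 = -3.033.
p-value = P(Z > -3.033) ≈ 0.9988. With α = 0.1, fail to reject H₀.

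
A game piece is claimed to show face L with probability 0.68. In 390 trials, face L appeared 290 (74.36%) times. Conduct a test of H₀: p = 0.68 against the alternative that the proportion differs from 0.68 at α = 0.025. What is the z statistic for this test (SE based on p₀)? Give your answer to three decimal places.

p̂ = 290/390 ≈ 0.74359.
SE = √(p₀(1−p₀)/n) = √(0.2176/390) = 0.02362.
z = (0.74359 − 0.68)/0.02362 = 0.06359/0.02362 = 2.692.
p-value = 2·P(Z > 2.692) ≈ 0.0071, so at α = 0.025 we reject H₀.

z = 2.692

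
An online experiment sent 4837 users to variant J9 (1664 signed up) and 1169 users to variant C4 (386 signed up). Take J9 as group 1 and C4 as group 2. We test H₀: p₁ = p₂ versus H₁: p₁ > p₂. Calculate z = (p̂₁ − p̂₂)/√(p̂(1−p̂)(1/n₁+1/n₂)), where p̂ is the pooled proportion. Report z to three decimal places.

z = 0.894

p̂₁ = 1664/4837 = 0.34401, p̂₂ = 386/1169 = 0.33020.
Pooled p̂ = (1664+386)/(4837+1169) = 2050/6006 = 0.34133.
SE = √(p̂(1−p̂)(1/n₁+1/n₂)) = √(0.34133·0.65867·0.00106217) = √(0.0002388) = 0.01545.
z = (0.34401 − 0.33020)/0.01545 = 0.01381/0.01545 = 0.894.
p-value = P(Z > 0.894) ≈ 0.1856.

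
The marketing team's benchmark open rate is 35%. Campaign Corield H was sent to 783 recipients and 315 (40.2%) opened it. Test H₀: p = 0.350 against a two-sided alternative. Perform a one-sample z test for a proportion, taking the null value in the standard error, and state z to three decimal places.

p̂ = 315/783 ≈ 0.402299.
Standard error under H₀: √(0.35×0.65/783) = 0.017046.
z = (0.402299 − 0.35)/0.017046 = 0.052299/0.017046 = 3.068.

z = 3.068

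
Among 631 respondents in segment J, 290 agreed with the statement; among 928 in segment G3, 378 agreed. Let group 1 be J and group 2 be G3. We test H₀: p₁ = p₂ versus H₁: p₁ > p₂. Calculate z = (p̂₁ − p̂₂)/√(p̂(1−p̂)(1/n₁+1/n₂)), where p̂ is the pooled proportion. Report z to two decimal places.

z = 2.05

p̂₁ = 290/631 ≈ 0.4596, p̂₂ = 378/928 ≈ 0.4073.
Pooled p̂ = (290+378)/(631+928) = 668/1559 = 0.4285.
SE = √(0.244885 × 0.00266237) = 0.0255.
z = (0.4596 − 0.4073)/0.0255 = 0.0523/0.0255 = 2.05.
p-value = P(Z > 2.047) ≈ 0.0203.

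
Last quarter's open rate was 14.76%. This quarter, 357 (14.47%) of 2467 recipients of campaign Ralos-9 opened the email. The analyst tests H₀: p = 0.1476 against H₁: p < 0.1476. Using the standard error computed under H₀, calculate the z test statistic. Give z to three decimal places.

p̂ = 357/2467 ≈ 0.14471.
Under H₀, SE = √(0.1476·0.8524/2467) = √(5.09989e-05) = 0.00714.
z = (0.14471 − 0.1476)/0.00714 = -0.00289/0.00714 = -0.405.
p-value = P(Z < -0.405) ≈ 0.3429.

z = -0.405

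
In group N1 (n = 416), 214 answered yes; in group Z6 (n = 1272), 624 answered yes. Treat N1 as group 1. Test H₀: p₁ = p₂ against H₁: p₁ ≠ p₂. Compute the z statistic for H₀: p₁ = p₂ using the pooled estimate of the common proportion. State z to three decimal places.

p̂₁ = 214/416 = 0.51442, p̂₂ = 624/1272 = 0.49057.
Pooled p̂ = (214+624)/(416+1272) = 838/1688 = 0.49645.
SE = √(p̂(1−p̂)(1/n₁+1/n₂)) = √(0.49645·0.50355·0.00319001) = √(0.000797462) = 0.02824.
z = (0.51442 − 0.49057)/0.02824 = 0.02385/0.02824 = 0.845.
p-value = 2·P(Z > 0.845) ≈ 0.3982.

z = 0.845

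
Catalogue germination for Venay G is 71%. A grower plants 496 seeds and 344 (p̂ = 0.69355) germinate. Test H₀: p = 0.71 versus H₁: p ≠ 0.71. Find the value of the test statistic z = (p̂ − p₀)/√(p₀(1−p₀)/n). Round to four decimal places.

p̂ = 344/496 ≈ 0.693548.
SE = √(p₀(1−p₀)/n) = √(0.2059/496) = 0.020375.
z = (0.693548 − 0.71)/0.020375 = -0.016452/0.020375 = -0.8075.
Two-sided p-value ≈ 2·Φ(−0.807) = 0.4194.

z = -0.8075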